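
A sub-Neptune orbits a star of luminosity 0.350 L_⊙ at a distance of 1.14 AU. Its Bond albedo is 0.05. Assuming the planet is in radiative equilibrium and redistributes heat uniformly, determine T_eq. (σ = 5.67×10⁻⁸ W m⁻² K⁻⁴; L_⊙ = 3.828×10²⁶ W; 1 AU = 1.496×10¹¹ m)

d = 1.14 AU = 1.71×10¹¹ m.
L = 0.350 × 3.828×10²⁶ = 1.34×10²⁶ W.
Flux: S = L/(4πd²) = 1.34×10²⁶/(4π×(1.71×10¹¹)²) = 367 W m⁻².
Energy balance: absorbed = emitted ⇒ πR²·S(1−A) = 4πR²·σT_eq⁴, so T_eq⁴ = S(1−A)/(4σ).
T_eq = [367 × 0.95 / (4 × 5.67×10⁻⁸)]^(1/4) = (1.54×10⁹)^(1/4) = 198 K.

T_eq ≈ 198 K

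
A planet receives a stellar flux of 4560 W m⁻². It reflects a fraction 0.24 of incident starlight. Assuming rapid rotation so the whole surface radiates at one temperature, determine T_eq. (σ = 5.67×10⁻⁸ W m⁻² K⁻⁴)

T_eq ≈ 352 K

Energy balance: absorbed = emitted ⇒ πR²·S(1−A) = 4πR²·σT_eq⁴, so T_eq⁴ = S(1−A)/(4σ).
T_eq = [4560 × 0.76 / (4 × 5.67×10⁻⁸)]^(1/4) = (1.53×10¹⁰)^(1/4) = 352 K.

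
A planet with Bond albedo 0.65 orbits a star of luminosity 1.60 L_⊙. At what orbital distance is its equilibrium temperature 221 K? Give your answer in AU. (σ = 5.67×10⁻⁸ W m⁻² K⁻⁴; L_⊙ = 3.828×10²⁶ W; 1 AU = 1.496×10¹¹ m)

L = 1.60 × 3.828×10²⁶ = 6.12×10²⁶ W.
From T_eq⁴ = L(1−A)/(16πσd²): d = √[L(1−A)/(16πσT_eq⁴)].
d = √[6.12×10²⁶ × 0.35 / (16π × 5.67×10⁻⁸ × (221)⁴)] = 1.78×10¹¹ m = 1.19 AU.

d ≈ 1.19 AU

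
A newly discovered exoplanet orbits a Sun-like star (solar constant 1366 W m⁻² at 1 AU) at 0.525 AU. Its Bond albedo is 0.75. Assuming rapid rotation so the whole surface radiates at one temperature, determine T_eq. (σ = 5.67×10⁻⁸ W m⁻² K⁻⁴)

Flux at 0.525 AU: S = 1366/0.525² = 4960 W m⁻².
Energy balance: absorbed = emitted ⇒ πR²·S(1−A) = 4πR²·σT_eq⁴, so T_eq⁴ = S(1−A)/(4σ).
T_eq = [4960 × 0.25 / (4 × 5.67×10⁻⁸)]^(1/4) = (5.46×10⁹)^(1/4) = 272 K.

T_eq ≈ 272 K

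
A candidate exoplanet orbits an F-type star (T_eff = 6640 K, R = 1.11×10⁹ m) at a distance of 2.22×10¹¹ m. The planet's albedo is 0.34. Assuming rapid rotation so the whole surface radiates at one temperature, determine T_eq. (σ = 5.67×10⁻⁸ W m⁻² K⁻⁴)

L = 4πR_⋆²σT_⋆⁴ = 4π(1.11×10⁹)² × 5.67×10⁻⁸ × (6640)⁴ = 1.71×10²⁷ W.
S = L/(4πd²) = 2760 W m⁻².
Energy balance: absorbed = emitted ⇒ πR²·S(1−A) = 4πR²·σT_eq⁴, so T_eq⁴ = S(1−A)/(4σ).
T_eq = [2760 × 0.66 / (4 × 5.67×10⁻⁸)]^(1/4) = (8.02×10⁹)^(1/4) = 299 K.

T_eq ≈ 299 K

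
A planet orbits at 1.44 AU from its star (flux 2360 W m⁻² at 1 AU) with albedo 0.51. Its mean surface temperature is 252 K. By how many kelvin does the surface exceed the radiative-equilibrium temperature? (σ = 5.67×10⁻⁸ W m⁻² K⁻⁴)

ΔT ≈ 29.3 K

S = 2360/1.44² = 1138 W m⁻².
T_eq = [S(1−A)/(4σ)]^(1/4) = [1138×0.49/(4×5.67×10⁻⁸)]^(1/4) = 222.7 K.
ΔT = T_surf − T_eq = 252 − 222.7.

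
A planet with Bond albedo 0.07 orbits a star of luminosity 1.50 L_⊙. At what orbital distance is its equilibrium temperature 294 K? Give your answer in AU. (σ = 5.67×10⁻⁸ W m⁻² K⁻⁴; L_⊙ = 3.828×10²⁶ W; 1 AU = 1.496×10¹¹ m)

d ≈ 1.06 AU

L = 1.50 × 3.828×10²⁶ = 5.74×10²⁶ W.
From T_eq⁴ = L(1−A)/(16πσd²): d = √[L(1−A)/(16πσT_eq⁴)].
d = √[5.74×10²⁶ × 0.93 / (16π × 5.67×10⁻⁸ × (294)⁴)] = 1.58×10¹¹ m = 1.06 AU.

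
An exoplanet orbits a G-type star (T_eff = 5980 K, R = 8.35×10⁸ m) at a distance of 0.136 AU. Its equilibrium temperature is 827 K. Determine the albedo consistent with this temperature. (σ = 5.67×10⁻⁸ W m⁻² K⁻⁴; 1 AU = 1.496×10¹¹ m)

d = 0.136 AU = 2.03×10¹⁰ m.
L = 4πR_⋆²σT_⋆⁴ = 4π(8.35×10⁸)² × 5.67×10⁻⁸ × (5980)⁴ = 6.35×10²⁶ W.
S = L/(4πd²) = 1.22×10⁵ W m⁻².
From T_eq⁴ = S(1−A)/(4σ): 1−A = 4σT_eq⁴/S.
1−A = 4 × 5.67×10⁻⁸ × (827)⁴ / 1.22×10⁵ = 0.869.

A ≈ 0.13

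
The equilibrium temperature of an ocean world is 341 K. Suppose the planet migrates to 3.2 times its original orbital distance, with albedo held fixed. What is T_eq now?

T_eq ∝ L^(1/4) · d^(−1/2).
T′ = 341 / 3.2^(1/2) = 191 K.

T_eq ≈ 191 K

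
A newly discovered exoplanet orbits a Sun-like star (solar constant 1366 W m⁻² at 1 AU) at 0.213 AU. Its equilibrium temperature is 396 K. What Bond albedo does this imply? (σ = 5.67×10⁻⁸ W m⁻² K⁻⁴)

Flux at 0.213 AU: S = 1366/0.213² = 3.01×10⁴ W m⁻².
From T_eq⁴ = S(1−A)/(4σ): 1−A = 4σT_eq⁴/S.
1−A = 4 × 5.67×10⁻⁸ × (396)⁴ / 3.01×10⁴ = 0.185.

A ≈ 0.81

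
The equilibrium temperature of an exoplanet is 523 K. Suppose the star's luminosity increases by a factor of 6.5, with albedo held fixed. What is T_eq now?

T_eq ∝ L^(1/4) · d^(−1/2).
T′ = 523 × 6.5^(1/4) = 835 K.

T_eq ≈ 835 K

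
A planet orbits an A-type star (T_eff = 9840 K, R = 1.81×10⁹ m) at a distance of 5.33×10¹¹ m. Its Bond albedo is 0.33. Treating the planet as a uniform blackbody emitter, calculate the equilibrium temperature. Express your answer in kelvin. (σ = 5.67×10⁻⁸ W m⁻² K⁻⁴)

T_eq ≈ 367 K

L = 4πR_⋆²σT_⋆⁴ = 4π(1.81×10⁹)² × 5.67×10⁻⁸ × (9840)⁴ = 2.19×10²⁸ W.
S = L/(4πd²) = 6130 W m⁻².
Energy balance: absorbed = emitted ⇒ πR²·S(1−A) = 4πR²·σT_eq⁴, so T_eq⁴ = S(1−A)/(4σ).
T_eq = [6130 × 0.67 / (4 × 5.67×10⁻⁸)]^(1/4) = (1.81×10¹⁰)^(1/4) = 367 K.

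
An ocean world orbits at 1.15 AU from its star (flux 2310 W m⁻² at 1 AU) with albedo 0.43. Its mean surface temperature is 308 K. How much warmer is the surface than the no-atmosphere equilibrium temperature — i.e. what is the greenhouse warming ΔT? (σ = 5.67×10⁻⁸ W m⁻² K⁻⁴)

S = 2310/1.15² = 1747 W m⁻².
T_eq = [S(1−A)/(4σ)]^(1/4) = [1747×0.57/(4×5.67×10⁻⁸)]^(1/4) = 257.4 K.
ΔT = T_surf − T_eq = 308 − 257.4.

ΔT ≈ 50.6 K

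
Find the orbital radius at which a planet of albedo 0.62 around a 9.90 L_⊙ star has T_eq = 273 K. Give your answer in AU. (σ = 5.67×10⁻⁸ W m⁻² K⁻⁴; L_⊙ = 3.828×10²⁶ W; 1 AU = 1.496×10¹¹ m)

L = 9.90 × 3.828×10²⁶ = 3.79×10²⁷ W.
From T_eq⁴ = L(1−A)/(16πσd²): d = √[L(1−A)/(16πσT_eq⁴)].
d = √[3.79×10²⁷ × 0.38 / (16π × 5.67×10⁻⁸ × (273)⁴)] = 3.02×10¹¹ m = 2.02 AU.

d ≈ 2.02 AU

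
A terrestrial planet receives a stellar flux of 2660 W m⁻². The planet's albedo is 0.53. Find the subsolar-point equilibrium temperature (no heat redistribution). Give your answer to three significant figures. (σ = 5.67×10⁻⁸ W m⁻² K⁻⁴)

At the subsolar point the surface absorbs S(1−A) and emits σT⁴ per unit area — no factor of 4, since only the local patch is in balance.
T = [2660 × 0.47 / 5.67×10⁻⁸]^(1/4) = (2.20×10¹⁰)^(1/4) = 385 K.

T_ss ≈ 385 K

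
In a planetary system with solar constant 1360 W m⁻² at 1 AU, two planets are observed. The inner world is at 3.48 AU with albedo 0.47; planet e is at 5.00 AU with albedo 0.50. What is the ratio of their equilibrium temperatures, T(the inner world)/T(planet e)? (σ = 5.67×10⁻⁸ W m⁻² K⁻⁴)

T_eq = [S₀(1−A)/(4σd²)]^(1/4), so T ∝ (1−A)^(1/4) / √d.
T₁ = [1360×0.53/(4×5.67×10⁻⁸×3.48²)]^(1/4) = 127.28 K.
T₂ = [1360×0.50/(4×5.67×10⁻⁸×5.00²)]^(1/4) = 104.65 K.

T₁/T₂ ≈ 1.216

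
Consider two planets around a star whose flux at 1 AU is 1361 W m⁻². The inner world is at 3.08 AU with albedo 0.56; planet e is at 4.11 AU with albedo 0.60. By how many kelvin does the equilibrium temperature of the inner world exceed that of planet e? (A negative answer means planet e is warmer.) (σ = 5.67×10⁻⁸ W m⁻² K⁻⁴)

T_eq = [S₀(1−A)/(4σd²)]^(1/4), so T ∝ (1−A)^(1/4) / √d.
T₁ = [1361×0.44/(4×5.67×10⁻⁸×3.08²)]^(1/4) = 129.16 K.
T₂ = [1361×0.40/(4×5.67×10⁻⁸×4.11²)]^(1/4) = 109.18 K.

ΔT ≈ 20.0 K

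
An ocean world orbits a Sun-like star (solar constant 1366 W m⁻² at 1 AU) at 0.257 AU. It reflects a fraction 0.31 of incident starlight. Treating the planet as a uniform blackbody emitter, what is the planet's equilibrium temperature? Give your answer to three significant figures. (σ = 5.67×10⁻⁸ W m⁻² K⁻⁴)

Flux at 0.257 AU: S = 1366/0.257² = 2.07×10⁴ W m⁻².
Energy balance: absorbed = emitted ⇒ πR²·S(1−A) = 4πR²·σT_eq⁴, so T_eq⁴ = S(1−A)/(4σ).
T_eq = [2.07×10⁴ × 0.69 / (4 × 5.67×10⁻⁸)]^(1/4) = (6.29×10¹⁰)^(1/4) = 501 K.

T_eq ≈ 501 K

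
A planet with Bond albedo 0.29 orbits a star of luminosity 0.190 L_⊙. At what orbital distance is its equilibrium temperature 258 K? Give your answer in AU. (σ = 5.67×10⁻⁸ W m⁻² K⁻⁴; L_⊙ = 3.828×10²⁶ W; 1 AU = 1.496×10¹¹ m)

L = 0.190 × 3.828×10²⁶ = 7.27×10²⁵ W.
From T_eq⁴ = L(1−A)/(16πσd²): d = √[L(1−A)/(16πσT_eq⁴)].
d = √[7.27×10²⁵ × 0.71 / (16π × 5.67×10⁻⁸ × (258)⁴)] = 6.39×10¹⁰ m = 0.427 AU.

d ≈ 0.427 AU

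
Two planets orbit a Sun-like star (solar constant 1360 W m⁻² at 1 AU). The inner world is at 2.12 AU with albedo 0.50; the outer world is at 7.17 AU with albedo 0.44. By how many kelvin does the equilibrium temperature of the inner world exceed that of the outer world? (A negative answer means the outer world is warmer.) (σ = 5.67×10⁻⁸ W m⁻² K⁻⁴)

T_eq = [S₀(1−A)/(4σd²)]^(1/4), so T ∝ (1−A)^(1/4) / √d.
T₁ = [1360×0.50/(4×5.67×10⁻⁸×2.12²)]^(1/4) = 160.71 K.
T₂ = [1360×0.56/(4×5.67×10⁻⁸×7.17²)]^(1/4) = 89.90 K.

ΔT ≈ 70.8 K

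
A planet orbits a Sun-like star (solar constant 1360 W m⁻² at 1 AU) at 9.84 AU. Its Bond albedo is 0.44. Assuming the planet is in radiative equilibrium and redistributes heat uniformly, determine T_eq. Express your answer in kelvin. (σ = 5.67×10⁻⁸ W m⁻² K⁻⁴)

Flux at 9.84 AU: S = 1360/9.84² = 14.0 W m⁻².
Energy balance: absorbed = emitted ⇒ πR²·S(1−A) = 4πR²·σT_eq⁴, so T_eq⁴ = S(1−A)/(4σ).
T_eq = [14.0 × 0.56 / (4 × 5.67×10⁻⁸)]^(1/4) = (3.47×10⁷)^(1/4) = 76.7 K.

T_eq ≈ 76.7 K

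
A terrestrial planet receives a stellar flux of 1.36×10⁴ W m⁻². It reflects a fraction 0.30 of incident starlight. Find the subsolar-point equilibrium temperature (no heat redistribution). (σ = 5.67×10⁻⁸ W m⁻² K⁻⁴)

At the subsolar point the surface absorbs S(1−A) and emits σT⁴ per unit area — no factor of 4, since only the local patch is in balance.
T = [1.36×10⁴ × 0.70 / 5.67×10⁻⁸]^(1/4) = (1.68×10¹¹)^(1/4) = 640 K.

T_ss ≈ 640 K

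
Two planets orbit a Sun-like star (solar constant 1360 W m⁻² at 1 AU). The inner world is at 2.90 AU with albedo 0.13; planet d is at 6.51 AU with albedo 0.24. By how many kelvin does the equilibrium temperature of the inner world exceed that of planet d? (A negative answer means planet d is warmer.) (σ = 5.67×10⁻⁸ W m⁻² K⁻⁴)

T_eq = [S₀(1−A)/(4σd²)]^(1/4), so T ∝ (1−A)^(1/4) / √d.
T₁ = [1360×0.87/(4×5.67×10⁻⁸×2.90²)]^(1/4) = 157.82 K.
T₂ = [1360×0.76/(4×5.67×10⁻⁸×6.51²)]^(1/4) = 101.83 K.

ΔT ≈ 56.0 K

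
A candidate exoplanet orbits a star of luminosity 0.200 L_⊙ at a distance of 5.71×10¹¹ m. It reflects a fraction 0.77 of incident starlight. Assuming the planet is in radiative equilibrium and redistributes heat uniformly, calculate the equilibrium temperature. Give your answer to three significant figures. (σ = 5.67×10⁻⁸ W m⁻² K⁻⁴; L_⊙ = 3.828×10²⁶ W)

T_eq ≈ 66.0 K

L = 0.200 × 3.828×10²⁶ = 7.66×10²⁵ W.
Flux: S = L/(4πd²) = 7.66×10²⁵/(4π×(5.71×10¹¹)²) = 18.7 W m⁻².
Energy balance: absorbed = emitted ⇒ πR²·S(1−A) = 4πR²·σT_eq⁴, so T_eq⁴ = S(1−A)/(4σ).
T_eq = [18.7 × 0.23 / (4 × 5.67×10⁻⁸)]^(1/4) = (1.89×10⁷)^(1/4) = 66.0 K.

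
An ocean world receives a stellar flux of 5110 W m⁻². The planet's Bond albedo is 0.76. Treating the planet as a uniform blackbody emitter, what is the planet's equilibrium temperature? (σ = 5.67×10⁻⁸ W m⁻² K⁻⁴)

T_eq ≈ 271 K

Energy balance: absorbed = emitted ⇒ πR²·S(1−A) = 4πR²·σT_eq⁴, so T_eq⁴ = S(1−A)/(4σ).
T_eq = [5110 × 0.24 / (4 × 5.67×10⁻⁸)]^(1/4) = (5.41×10⁹)^(1/4) = 271 K.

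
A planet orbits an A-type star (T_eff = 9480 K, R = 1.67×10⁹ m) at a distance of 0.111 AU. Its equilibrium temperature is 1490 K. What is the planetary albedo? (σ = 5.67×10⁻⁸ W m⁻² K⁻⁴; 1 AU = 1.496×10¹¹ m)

A ≈ 0.76

d = 0.111 AU = 1.66×10¹⁰ m.
L = 4πR_⋆²σT_⋆⁴ = 4π(1.67×10⁹)² × 5.67×10⁻⁸ × (9480)⁴ = 1.60×10²⁸ W.
S = L/(4πd²) = 4.63×10⁶ W m⁻².
From T_eq⁴ = S(1−A)/(4σ): 1−A = 4σT_eq⁴/S.
1−A = 4 × 5.67×10⁻⁸ × (1490)⁴ / 4.63×10⁶ = 0.241.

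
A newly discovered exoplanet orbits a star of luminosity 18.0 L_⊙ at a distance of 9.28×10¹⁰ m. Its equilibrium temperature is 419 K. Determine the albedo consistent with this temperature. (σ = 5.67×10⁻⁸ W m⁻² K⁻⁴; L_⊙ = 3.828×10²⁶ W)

A ≈ 0.89

L = 18.0 × 3.828×10²⁶ = 6.89×10²⁷ W.
Flux: S = L/(4πd²) = 6.89×10²⁷/(4π×(9.28×10¹⁰)²) = 6.37×10⁴ W m⁻².
From T_eq⁴ = S(1−A)/(4σ): 1−A = 4σT_eq⁴/S.
1−A = 4 × 5.67×10⁻⁸ × (419)⁴ / 6.37×10⁴ = 0.110.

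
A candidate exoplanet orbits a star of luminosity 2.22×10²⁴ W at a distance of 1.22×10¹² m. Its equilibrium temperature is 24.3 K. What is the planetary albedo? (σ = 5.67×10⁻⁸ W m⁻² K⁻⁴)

A ≈ 0.33

Flux: S = L/(4πd²) = 2.22×10²⁴/(4π×(1.22×10¹²)²) = 0.119 W m⁻².
From T_eq⁴ = S(1−A)/(4σ): 1−A = 4σT_eq⁴/S.
1−A = 4 × 5.67×10⁻⁸ × (24.3)⁴ / 0.119 = 0.666.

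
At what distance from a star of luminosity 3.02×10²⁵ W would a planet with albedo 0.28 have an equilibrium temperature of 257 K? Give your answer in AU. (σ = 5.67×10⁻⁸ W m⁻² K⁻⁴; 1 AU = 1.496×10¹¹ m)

d ≈ 0.280 AU

From T_eq⁴ = L(1−A)/(16πσd²): d = √[L(1−A)/(16πσT_eq⁴)].
d = √[3.02×10²⁵ × 0.72 / (16π × 5.67×10⁻⁸ × (257)⁴)] = 4.18×10¹⁰ m = 0.280 AU.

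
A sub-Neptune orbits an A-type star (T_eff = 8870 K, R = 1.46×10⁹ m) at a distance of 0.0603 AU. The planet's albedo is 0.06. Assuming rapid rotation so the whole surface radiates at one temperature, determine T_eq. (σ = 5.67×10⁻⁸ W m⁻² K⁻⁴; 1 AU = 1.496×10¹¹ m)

d = 0.0603 AU = 9.02×10⁹ m.
L = 4πR_⋆²σT_⋆⁴ = 4π(1.46×10⁹)² × 5.67×10⁻⁸ × (8870)⁴ = 9.40×10²⁷ W.
S = L/(4πd²) = 9.19×10⁶ W m⁻².
Energy balance: absorbed = emitted ⇒ πR²·S(1−A) = 4πR²·σT_eq⁴, so T_eq⁴ = S(1−A)/(4σ).
T_eq = [9.19×10⁶ × 0.94 / (4 × 5.67×10⁻⁸)]^(1/4) = (3.81×10¹³)^(1/4) = 2480 K.

T_eq ≈ 2480 K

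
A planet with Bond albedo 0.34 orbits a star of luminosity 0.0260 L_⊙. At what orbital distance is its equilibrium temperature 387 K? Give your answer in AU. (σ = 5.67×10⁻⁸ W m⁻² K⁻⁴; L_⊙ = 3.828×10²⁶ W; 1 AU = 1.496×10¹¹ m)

d ≈ 0.0678 AU

L = 0.0260 × 3.828×10²⁶ = 9.95×10²⁴ W.
From T_eq⁴ = L(1−A)/(16πσd²): d = √[L(1−A)/(16πσT_eq⁴)].
d = √[9.95×10²⁴ × 0.66 / (16π × 5.67×10⁻⁸ × (387)⁴)] = 1.01×10¹⁰ m = 0.0678 AU.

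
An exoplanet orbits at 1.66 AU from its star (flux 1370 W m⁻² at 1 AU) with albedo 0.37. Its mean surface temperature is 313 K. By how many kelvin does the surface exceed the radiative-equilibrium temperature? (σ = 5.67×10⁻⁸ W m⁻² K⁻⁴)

ΔT ≈ 120.2 K

S = 1370/1.66² = 497.2 W m⁻².
T_eq = [S(1−A)/(4σ)]^(1/4) = [497.2×0.63/(4×5.67×10⁻⁸)]^(1/4) = 192.8 K.
ΔT = T_surf − T_eq = 313 − 192.8.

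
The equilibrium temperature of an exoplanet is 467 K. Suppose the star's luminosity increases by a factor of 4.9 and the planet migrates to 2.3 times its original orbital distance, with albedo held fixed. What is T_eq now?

T_eq ≈ 458 K

T_eq ∝ L^(1/4) · d^(−1/2).
T′ = 467 × 4.9^(1/4) / 2.3^(1/2) = 458 K.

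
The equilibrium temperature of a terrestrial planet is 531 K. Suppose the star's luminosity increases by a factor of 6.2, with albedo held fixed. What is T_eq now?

T_eq ∝ L^(1/4) · d^(−1/2).
T′ = 531 × 6.2^(1/4) = 838 K.

T_eq ≈ 838 K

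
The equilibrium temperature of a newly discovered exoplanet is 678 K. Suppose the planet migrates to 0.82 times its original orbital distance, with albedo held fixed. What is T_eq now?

T_eq ∝ L^(1/4) · d^(−1/2).
T′ = 678 / 0.82^(1/2) = 749 K.

T_eq ≈ 749 K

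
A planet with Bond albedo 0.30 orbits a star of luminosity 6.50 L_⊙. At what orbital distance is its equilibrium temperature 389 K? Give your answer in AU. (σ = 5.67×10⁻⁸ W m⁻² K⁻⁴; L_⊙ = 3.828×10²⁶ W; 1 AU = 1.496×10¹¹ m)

d ≈ 1.09 AU

L = 6.50 × 3.828×10²⁶ = 2.49×10²⁷ W.
From T_eq⁴ = L(1−A)/(16πσd²): d = √[L(1−A)/(16πσT_eq⁴)].
d = √[2.49×10²⁷ × 0.70 / (16π × 5.67×10⁻⁸ × (389)⁴)] = 1.63×10¹¹ m = 1.09 AU.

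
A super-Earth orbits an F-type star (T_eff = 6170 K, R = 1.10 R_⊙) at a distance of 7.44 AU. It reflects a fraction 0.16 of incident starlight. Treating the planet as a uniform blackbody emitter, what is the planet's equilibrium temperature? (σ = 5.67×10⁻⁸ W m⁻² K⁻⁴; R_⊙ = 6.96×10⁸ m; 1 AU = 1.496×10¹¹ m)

R_⋆ = 1.10 × 6.96×10⁸ = 7.66×10⁸ m.
d = 7.44 AU = 1.11×10¹² m.
L = 4πR_⋆²σT_⋆⁴ = 4π(7.66×10⁸)² × 5.67×10⁻⁸ × (6170)⁴ = 6.05×10²⁶ W.
S = L/(4πd²) = 38.9 W m⁻².
Energy balance: absorbed = emitted ⇒ πR²·S(1−A) = 4πR²·σT_eq⁴, so T_eq⁴ = S(1−A)/(4σ).
T_eq = [38.9 × 0.84 / (4 × 5.67×10⁻⁸)]^(1/4) = (1.44×10⁸)^(1/4) = 110 K.

T_eq ≈ 110 K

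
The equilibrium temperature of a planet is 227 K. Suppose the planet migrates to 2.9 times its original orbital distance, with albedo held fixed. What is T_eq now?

T_eq ≈ 133 K

T_eq ∝ L^(1/4) · d^(−1/2).
T′ = 227 / 2.9^(1/2) = 133 K.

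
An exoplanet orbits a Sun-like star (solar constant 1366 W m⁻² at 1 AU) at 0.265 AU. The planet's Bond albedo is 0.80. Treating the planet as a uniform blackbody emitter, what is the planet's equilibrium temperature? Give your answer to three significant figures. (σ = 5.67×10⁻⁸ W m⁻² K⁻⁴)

Flux at 0.265 AU: S = 1366/0.265² = 1.95×10⁴ W m⁻².
Energy balance: absorbed = emitted ⇒ πR²·S(1−A) = 4πR²·σT_eq⁴, so T_eq⁴ = S(1−A)/(4σ).
T_eq = [1.95×10⁴ × 0.20 / (4 × 5.67×10⁻⁸)]^(1/4) = (1.72×10¹⁰)^(1/4) = 362 K.

T_eq ≈ 362 K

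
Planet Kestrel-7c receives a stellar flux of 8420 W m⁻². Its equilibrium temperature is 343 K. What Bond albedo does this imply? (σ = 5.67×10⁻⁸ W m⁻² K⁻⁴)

From T_eq⁴ = S(1−A)/(4σ): 1−A = 4σT_eq⁴/S.
1−A = 4 × 5.67×10⁻⁸ × (343)⁴ / 8420 = 0.373.

A ≈ 0.63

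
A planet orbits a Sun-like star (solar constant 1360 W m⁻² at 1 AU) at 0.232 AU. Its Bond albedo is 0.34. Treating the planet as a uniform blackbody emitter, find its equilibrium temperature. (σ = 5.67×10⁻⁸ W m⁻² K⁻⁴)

Flux at 0.232 AU: S = 1360/0.232² = 2.53×10⁴ W m⁻².
Energy balance: absorbed = emitted ⇒ πR²·S(1−A) = 4πR²·σT_eq⁴, so T_eq⁴ = S(1−A)/(4σ).
T_eq = [2.53×10⁴ × 0.66 / (4 × 5.67×10⁻⁸)]^(1/4) = (7.35×10¹⁰)^(1/4) = 521 K.

T_eq ≈ 521 K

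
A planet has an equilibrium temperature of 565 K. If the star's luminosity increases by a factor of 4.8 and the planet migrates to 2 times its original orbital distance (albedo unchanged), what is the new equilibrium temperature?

T_eq ∝ L^(1/4) · d^(−1/2).
T′ = 565 × 4.8^(1/4) / 2^(1/2) = 591 K.

T_eq ≈ 591 K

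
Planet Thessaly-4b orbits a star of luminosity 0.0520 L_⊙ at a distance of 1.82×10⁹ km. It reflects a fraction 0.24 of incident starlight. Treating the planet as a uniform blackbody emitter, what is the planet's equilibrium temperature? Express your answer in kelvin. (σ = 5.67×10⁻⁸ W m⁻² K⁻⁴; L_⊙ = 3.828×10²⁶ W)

d = 1.82×10⁹ km = 1.82×10¹² m.
L = 0.0520 × 3.828×10²⁶ = 1.99×10²⁵ W.
Flux: S = L/(4πd²) = 1.99×10²⁵/(4π×(1.82×10¹²)²) = 0.478 W m⁻².
Energy balance: absorbed = emitted ⇒ πR²·S(1−A) = 4πR²·σT_eq⁴, so T_eq⁴ = S(1−A)/(4σ).
T_eq = [0.478 × 0.76 / (4 × 5.67×10⁻⁸)]^(1/4) = (1.60×10⁶)^(1/4) = 35.6 K.

T_eq ≈ 35.6 K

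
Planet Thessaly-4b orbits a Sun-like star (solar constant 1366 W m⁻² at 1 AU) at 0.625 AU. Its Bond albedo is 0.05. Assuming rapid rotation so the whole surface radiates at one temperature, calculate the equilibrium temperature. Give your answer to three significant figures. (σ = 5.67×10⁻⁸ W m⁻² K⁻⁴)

T_eq ≈ 348 K

Flux at 0.625 AU: S = 1366/0.625² = 3500 W m⁻².
Energy balance: absorbed = emitted ⇒ πR²·S(1−A) = 4πR²·σT_eq⁴, so T_eq⁴ = S(1−A)/(4σ).
T_eq = [3500 × 0.95 / (4 × 5.67×10⁻⁸)]^(1/4) = (1.46×10¹⁰)^(1/4) = 348 K.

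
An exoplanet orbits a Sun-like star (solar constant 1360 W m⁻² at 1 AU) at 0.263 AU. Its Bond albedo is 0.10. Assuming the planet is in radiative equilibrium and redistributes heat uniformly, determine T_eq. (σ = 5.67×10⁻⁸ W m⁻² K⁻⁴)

Flux at 0.263 AU: S = 1360/0.263² = 1.97×10⁴ W m⁻².
Energy balance: absorbed = emitted ⇒ πR²·S(1−A) = 4πR²·σT_eq⁴, so T_eq⁴ = S(1−A)/(4σ).
T_eq = [1.97×10⁴ × 0.90 / (4 × 5.67×10⁻⁸)]^(1/4) = (7.80×10¹⁰)^(1/4) = 529 K.

T_eq ≈ 529 K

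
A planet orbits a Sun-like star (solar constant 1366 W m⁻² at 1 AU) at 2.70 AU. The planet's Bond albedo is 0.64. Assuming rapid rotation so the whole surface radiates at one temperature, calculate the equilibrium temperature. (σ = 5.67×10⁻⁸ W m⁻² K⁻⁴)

Flux at 2.70 AU: S = 1366/2.70² = 187 W m⁻².
Energy balance: absorbed = emitted ⇒ πR²·S(1−A) = 4πR²·σT_eq⁴, so T_eq⁴ = S(1−A)/(4σ).
T_eq = [187 × 0.36 / (4 × 5.67×10⁻⁸)]^(1/4) = (2.97×10⁸)^(1/4) = 131 K.

T_eq ≈ 131 K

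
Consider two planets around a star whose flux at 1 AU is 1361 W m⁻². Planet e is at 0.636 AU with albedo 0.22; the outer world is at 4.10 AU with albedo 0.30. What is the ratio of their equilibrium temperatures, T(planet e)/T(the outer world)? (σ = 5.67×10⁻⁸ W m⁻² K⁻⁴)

T_eq = [S₀(1−A)/(4σd²)]^(1/4), so T ∝ (1−A)^(1/4) / √d.
T₁ = [1361×0.78/(4×5.67×10⁻⁸×0.636²)]^(1/4) = 327.98 K.
T₂ = [1361×0.70/(4×5.67×10⁻⁸×4.10²)]^(1/4) = 125.73 K.

T₁/T₂ ≈ 2.609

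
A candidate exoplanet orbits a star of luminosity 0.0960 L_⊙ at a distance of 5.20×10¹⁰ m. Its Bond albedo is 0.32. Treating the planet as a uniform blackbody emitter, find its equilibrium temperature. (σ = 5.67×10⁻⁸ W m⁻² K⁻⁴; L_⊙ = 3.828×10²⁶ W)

T_eq ≈ 239 K

L = 0.0960 × 3.828×10²⁶ = 3.67×10²⁵ W.
Flux: S = L/(4πd²) = 3.67×10²⁵/(4π×(5.20×10¹⁰)²) = 1080 W m⁻².
Energy balance: absorbed = emitted ⇒ πR²·S(1−A) = 4πR²·σT_eq⁴, so T_eq⁴ = S(1−A)/(4σ).
T_eq = [1080 × 0.68 / (4 × 5.67×10⁻⁸)]^(1/4) = (3.24×10⁹)^(1/4) = 239 K.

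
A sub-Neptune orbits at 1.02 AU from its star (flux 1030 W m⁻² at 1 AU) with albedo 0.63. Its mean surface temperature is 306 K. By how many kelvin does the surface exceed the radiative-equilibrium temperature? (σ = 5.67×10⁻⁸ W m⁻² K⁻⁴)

S = 1030/1.02² = 990.0 W m⁻².
T_eq = [S(1−A)/(4σ)]^(1/4) = [990.0×0.37/(4×5.67×10⁻⁸)]^(1/4) = 200.5 K.
ΔT = T_surf − T_eq = 306 − 200.5.

ΔT ≈ 105.5 K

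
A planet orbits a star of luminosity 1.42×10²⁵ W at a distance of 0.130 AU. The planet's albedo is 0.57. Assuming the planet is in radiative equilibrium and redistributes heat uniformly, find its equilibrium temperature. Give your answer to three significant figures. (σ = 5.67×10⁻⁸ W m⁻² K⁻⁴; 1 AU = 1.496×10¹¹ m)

d = 0.130 AU = 1.94×10¹⁰ m.
Flux: S = L/(4πd²) = 1.42×10²⁵/(4π×(1.94×10¹⁰)²) = 2990 W m⁻².
Energy balance: absorbed = emitted ⇒ πR²·S(1−A) = 4πR²·σT_eq⁴, so T_eq⁴ = S(1−A)/(4σ).
T_eq = [2990 × 0.43 / (4 × 5.67×10⁻⁸)]^(1/4) = (5.66×10⁹)^(1/4) = 274 K.

T_eq ≈ 274 K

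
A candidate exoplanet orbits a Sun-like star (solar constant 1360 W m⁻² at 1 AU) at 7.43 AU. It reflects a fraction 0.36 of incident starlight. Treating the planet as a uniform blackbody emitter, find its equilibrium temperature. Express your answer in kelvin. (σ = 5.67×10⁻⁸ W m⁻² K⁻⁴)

Flux at 7.43 AU: S = 1360/7.43² = 24.6 W m⁻².
Energy balance: absorbed = emitted ⇒ πR²·S(1−A) = 4πR²·σT_eq⁴, so T_eq⁴ = S(1−A)/(4σ).
T_eq = [24.6 × 0.64 / (4 × 5.67×10⁻⁸)]^(1/4) = (6.95×10⁷)^(1/4) = 91.3 K.

T_eq ≈ 91.3 K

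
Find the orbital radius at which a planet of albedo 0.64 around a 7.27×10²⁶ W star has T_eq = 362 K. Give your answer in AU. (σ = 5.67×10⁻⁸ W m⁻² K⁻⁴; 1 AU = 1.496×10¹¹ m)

d ≈ 0.489 AU

From T_eq⁴ = L(1−A)/(16πσd²): d = √[L(1−A)/(16πσT_eq⁴)].
d = √[7.27×10²⁶ × 0.36 / (16π × 5.67×10⁻⁸ × (362)⁴)] = 7.31×10¹⁰ m = 0.489 AU.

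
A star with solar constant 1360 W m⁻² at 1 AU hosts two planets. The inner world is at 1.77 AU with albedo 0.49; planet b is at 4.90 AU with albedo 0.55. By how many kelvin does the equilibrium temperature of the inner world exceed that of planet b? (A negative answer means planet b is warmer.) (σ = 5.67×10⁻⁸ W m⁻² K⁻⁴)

T_eq = [S₀(1−A)/(4σd²)]^(1/4), so T ∝ (1−A)^(1/4) / √d.
T₁ = [1360×0.51/(4×5.67×10⁻⁸×1.77²)]^(1/4) = 176.76 K.
T₂ = [1360×0.45/(4×5.67×10⁻⁸×4.90²)]^(1/4) = 102.96 K.

ΔT ≈ 73.8 K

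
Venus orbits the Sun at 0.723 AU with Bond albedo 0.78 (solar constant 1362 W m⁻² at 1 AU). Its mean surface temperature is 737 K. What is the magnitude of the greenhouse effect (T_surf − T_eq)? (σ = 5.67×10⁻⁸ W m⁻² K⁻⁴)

ΔT ≈ 512.8 K

S = 1362/0.723² = 2606 W m⁻².
T_eq = [S(1−A)/(4σ)]^(1/4) = [2606×0.22/(4×5.67×10⁻⁸)]^(1/4) = 224.2 K.
ΔT = T_surf − T_eq = 737 − 224.2.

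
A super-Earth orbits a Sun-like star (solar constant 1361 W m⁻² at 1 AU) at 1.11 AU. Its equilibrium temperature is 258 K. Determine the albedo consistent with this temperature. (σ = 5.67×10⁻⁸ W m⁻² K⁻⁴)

A ≈ 0.09

Flux at 1.11 AU: S = 1361/1.11² = 1100 W m⁻².
From T_eq⁴ = S(1−A)/(4σ): 1−A = 4σT_eq⁴/S.
1−A = 4 × 5.67×10⁻⁸ × (258)⁴ / 1100 = 0.910.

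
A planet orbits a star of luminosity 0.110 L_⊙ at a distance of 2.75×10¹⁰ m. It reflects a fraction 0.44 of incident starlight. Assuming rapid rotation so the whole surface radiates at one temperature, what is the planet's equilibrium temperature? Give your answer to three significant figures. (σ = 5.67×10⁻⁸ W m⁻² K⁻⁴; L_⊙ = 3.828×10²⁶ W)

L = 0.110 × 3.828×10²⁶ = 4.21×10²⁵ W.
Flux: S = L/(4πd²) = 4.21×10²⁵/(4π×(2.75×10¹⁰)²) = 4430 W m⁻².
Energy balance: absorbed = emitted ⇒ πR²·S(1−A) = 4πR²·σT_eq⁴, so T_eq⁴ = S(1−A)/(4σ).
T_eq = [4430 × 0.56 / (4 × 5.67×10⁻⁸)]^(1/4) = (1.09×10¹⁰)^(1/4) = 323 K.

T_eq ≈ 323 K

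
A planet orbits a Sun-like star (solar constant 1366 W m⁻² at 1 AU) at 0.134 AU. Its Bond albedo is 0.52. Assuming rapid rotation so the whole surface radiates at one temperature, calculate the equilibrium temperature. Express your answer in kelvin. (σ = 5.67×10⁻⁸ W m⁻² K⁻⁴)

Flux at 0.134 AU: S = 1366/0.134² = 7.61×10⁴ W m⁻².
Energy balance: absorbed = emitted ⇒ πR²·S(1−A) = 4πR²·σT_eq⁴, so T_eq⁴ = S(1−A)/(4σ).
T_eq = [7.61×10⁴ × 0.48 / (4 × 5.67×10⁻⁸)]^(1/4) = (1.61×10¹¹)^(1/4) = 633 K.

T_eq ≈ 633 K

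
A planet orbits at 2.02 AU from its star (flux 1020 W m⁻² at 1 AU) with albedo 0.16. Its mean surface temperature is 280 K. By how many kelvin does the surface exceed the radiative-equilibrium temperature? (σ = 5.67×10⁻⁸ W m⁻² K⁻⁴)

ΔT ≈ 105.6 K

S = 1020/2.02² = 250.0 W m⁻².
T_eq = [S(1−A)/(4σ)]^(1/4) = [250.0×0.84/(4×5.67×10⁻⁸)]^(1/4) = 174.4 K.
ΔT = T_surf − T_eq = 280 − 174.4.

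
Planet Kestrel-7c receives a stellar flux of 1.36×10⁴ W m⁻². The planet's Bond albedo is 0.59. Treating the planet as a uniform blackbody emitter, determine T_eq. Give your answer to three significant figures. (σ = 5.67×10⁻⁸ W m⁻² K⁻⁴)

Energy balance: absorbed = emitted ⇒ πR²·S(1−A) = 4πR²·σT_eq⁴, so T_eq⁴ = S(1−A)/(4σ).
T_eq = [1.36×10⁴ × 0.41 / (4 × 5.67×10⁻⁸)]^(1/4) = (2.46×10¹⁰)^(1/4) = 396 K.

T_eq ≈ 396 K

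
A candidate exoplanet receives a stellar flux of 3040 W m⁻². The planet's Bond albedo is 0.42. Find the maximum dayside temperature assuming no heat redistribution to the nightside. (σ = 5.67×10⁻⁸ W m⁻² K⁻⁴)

T_ss ≈ 420 K

With no redistribution each surface element balances locally: S(1−A) = σT⁴.
T = [3040 × 0.58 / 5.67×10⁻⁸]^(1/4) = (3.11×10¹⁰)^(1/4) = 420 K.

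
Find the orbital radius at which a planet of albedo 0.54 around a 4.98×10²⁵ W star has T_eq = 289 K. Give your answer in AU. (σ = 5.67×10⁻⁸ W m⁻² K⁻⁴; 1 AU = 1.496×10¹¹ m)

d ≈ 0.227 AU

From T_eq⁴ = L(1−A)/(16πσd²): d = √[L(1−A)/(16πσT_eq⁴)].
d = √[4.98×10²⁵ × 0.46 / (16π × 5.67×10⁻⁸ × (289)⁴)] = 3.39×10¹⁰ m = 0.227 AU.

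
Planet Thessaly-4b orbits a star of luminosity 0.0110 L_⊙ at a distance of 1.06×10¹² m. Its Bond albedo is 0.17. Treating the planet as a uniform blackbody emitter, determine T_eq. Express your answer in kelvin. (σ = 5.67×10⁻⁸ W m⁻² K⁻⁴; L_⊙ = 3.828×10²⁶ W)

T_eq ≈ 32.3 K

L = 0.0110 × 3.828×10²⁶ = 4.21×10²⁴ W.
Flux: S = L/(4πd²) = 4.21×10²⁴/(4π×(1.06×10¹²)²) = 0.298 W m⁻².
Energy balance: absorbed = emitted ⇒ πR²·S(1−A) = 4πR²·σT_eq⁴, so T_eq⁴ = S(1−A)/(4σ).
T_eq = [0.298 × 0.83 / (4 × 5.67×10⁻⁸)]^(1/4) = (1.09×10⁶)^(1/4) = 32.3 K.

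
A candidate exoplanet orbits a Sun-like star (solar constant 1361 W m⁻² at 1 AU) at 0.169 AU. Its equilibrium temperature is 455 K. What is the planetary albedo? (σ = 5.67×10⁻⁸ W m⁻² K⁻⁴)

Flux at 0.169 AU: S = 1361/0.169² = 4.77×10⁴ W m⁻².
From T_eq⁴ = S(1−A)/(4σ): 1−A = 4σT_eq⁴/S.
1−A = 4 × 5.67×10⁻⁸ × (455)⁴ / 4.77×10⁴ = 0.204.

A ≈ 0.80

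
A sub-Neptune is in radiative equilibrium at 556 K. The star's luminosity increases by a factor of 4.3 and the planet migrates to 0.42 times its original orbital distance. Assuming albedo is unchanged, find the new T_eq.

T_eq ∝ L^(1/4) · d^(−1/2).
T′ = 556 × 4.3^(1/4) / 0.42^(1/2) = 1240 K.

T_eq ≈ 1240 K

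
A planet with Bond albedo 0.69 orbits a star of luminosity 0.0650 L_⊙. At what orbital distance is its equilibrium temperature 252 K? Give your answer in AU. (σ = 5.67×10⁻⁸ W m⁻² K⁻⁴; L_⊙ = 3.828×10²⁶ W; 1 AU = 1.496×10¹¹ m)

d ≈ 0.173 AU

L = 0.0650 × 3.828×10²⁶ = 2.49×10²⁵ W.
From T_eq⁴ = L(1−A)/(16πσd²): d = √[L(1−A)/(16πσT_eq⁴)].
d = √[2.49×10²⁵ × 0.31 / (16π × 5.67×10⁻⁸ × (252)⁴)] = 2.59×10¹⁰ m = 0.173 AU.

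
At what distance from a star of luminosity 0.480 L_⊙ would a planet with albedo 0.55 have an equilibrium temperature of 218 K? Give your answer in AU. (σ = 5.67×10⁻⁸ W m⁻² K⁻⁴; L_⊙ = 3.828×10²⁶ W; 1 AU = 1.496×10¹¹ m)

L = 0.480 × 3.828×10²⁶ = 1.84×10²⁶ W.
From T_eq⁴ = L(1−A)/(16πσd²): d = √[L(1−A)/(16πσT_eq⁴)].
d = √[1.84×10²⁶ × 0.45 / (16π × 5.67×10⁻⁸ × (218)⁴)] = 1.13×10¹¹ m = 0.758 AU.

d ≈ 0.758 AU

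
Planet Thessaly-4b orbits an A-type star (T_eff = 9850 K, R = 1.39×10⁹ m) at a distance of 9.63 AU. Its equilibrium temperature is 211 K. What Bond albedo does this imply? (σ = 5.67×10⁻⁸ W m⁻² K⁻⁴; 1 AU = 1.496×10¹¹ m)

d = 9.63 AU = 1.44×10¹² m.
L = 4πR_⋆²σT_⋆⁴ = 4π(1.39×10⁹)² × 5.67×10⁻⁸ × (9850)⁴ = 1.30×10²⁸ W.
S = L/(4πd²) = 497 W m⁻².
From T_eq⁴ = S(1−A)/(4σ): 1−A = 4σT_eq⁴/S.
1−A = 4 × 5.67×10⁻⁸ × (211)⁴ / 497 = 0.905.

A ≈ 0.10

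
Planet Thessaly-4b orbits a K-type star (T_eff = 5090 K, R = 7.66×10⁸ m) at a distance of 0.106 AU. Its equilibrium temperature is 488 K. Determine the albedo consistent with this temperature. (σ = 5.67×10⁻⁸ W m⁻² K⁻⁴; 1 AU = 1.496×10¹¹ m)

d = 0.106 AU = 1.59×10¹⁰ m.
L = 4πR_⋆²σT_⋆⁴ = 4π(7.66×10⁸)² × 5.67×10⁻⁸ × (5090)⁴ = 2.81×10²⁶ W.
S = L/(4πd²) = 8.88×10⁴ W m⁻².
From T_eq⁴ = S(1−A)/(4σ): 1−A = 4σT_eq⁴/S.
1−A = 4 × 5.67×10⁻⁸ × (488)⁴ / 8.88×10⁴ = 0.145.

A ≈ 0.86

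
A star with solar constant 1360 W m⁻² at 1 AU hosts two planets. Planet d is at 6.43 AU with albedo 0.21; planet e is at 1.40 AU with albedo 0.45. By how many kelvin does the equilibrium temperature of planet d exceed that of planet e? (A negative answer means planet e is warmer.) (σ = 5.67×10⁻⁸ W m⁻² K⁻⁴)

ΔT ≈ -99.1 K

T_eq = [S₀(1−A)/(4σd²)]^(1/4), so T ∝ (1−A)^(1/4) / √d.
T₁ = [1360×0.79/(4×5.67×10⁻⁸×6.43²)]^(1/4) = 103.46 K.
T₂ = [1360×0.55/(4×5.67×10⁻⁸×1.40²)]^(1/4) = 202.54 K.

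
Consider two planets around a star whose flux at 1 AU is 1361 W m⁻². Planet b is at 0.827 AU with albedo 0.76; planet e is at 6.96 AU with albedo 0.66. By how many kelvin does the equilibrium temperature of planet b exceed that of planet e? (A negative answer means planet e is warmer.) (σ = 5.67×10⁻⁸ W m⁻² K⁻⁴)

ΔT ≈ 133.7 K

T_eq = [S₀(1−A)/(4σd²)]^(1/4), so T ∝ (1−A)^(1/4) / √d.
T₁ = [1361×0.24/(4×5.67×10⁻⁸×0.827²)]^(1/4) = 214.22 K.
T₂ = [1361×0.34/(4×5.67×10⁻⁸×6.96²)]^(1/4) = 80.56 K.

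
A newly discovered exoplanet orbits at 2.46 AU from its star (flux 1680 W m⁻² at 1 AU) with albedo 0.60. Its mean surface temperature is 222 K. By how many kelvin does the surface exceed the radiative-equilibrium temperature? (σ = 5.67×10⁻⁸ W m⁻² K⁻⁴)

S = 1680/2.46² = 277.6 W m⁻².
T_eq = [S(1−A)/(4σ)]^(1/4) = [277.6×0.40/(4×5.67×10⁻⁸)]^(1/4) = 148.8 K.
ΔT = T_surf − T_eq = 222 − 148.8.

ΔT ≈ 73.2 K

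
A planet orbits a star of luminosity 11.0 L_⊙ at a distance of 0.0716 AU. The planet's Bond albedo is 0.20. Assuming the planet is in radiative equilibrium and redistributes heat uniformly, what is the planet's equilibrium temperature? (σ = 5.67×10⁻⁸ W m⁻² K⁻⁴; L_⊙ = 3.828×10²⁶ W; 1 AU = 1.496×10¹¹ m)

d = 0.0716 AU = 1.07×10¹⁰ m.
L = 11.0 × 3.828×10²⁶ = 4.21×10²⁷ W.
Flux: S = L/(4πd²) = 4.21×10²⁷/(4π×(1.07×10¹⁰)²) = 2.92×10⁶ W m⁻².
Energy balance: absorbed = emitted ⇒ πR²·S(1−A) = 4πR²·σT_eq⁴, so T_eq⁴ = S(1−A)/(4σ).
T_eq = [2.92×10⁶ × 0.80 / (4 × 5.67×10⁻⁸)]^(1/4) = (1.03×10¹³)^(1/4) = 1790 K.

T_eq ≈ 1790 K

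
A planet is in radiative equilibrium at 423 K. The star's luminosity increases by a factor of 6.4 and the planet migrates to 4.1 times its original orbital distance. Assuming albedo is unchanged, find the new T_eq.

T_eq ∝ L^(1/4) · d^(−1/2).
T′ = 423 × 6.4^(1/4) / 4.1^(1/2) = 332 K.

T_eq ≈ 332 K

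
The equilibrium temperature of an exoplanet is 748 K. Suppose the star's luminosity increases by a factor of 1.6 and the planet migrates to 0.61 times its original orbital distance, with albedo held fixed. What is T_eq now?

T_eq ≈ 1080 K

T_eq ∝ L^(1/4) · d^(−1/2).
T′ = 748 × 1.6^(1/4) / 0.61^(1/2) = 1080 K.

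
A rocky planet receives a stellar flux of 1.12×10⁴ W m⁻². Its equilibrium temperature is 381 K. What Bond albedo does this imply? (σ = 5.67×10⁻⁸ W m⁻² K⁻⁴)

From T_eq⁴ = S(1−A)/(4σ): 1−A = 4σT_eq⁴/S.
1−A = 4 × 5.67×10⁻⁸ × (381)⁴ / 1.12×10⁴ = 0.427.

A ≈ 0.57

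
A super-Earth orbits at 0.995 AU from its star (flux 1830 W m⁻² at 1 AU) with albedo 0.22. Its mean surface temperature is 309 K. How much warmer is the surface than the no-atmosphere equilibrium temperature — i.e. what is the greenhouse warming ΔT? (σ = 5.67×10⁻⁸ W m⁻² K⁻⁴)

ΔT ≈ 26.6 K

S = 1830/0.995² = 1848 W m⁻².
T_eq = [S(1−A)/(4σ)]^(1/4) = [1848×0.78/(4×5.67×10⁻⁸)]^(1/4) = 282.4 K.
ΔT = T_surf − T_eq = 309 − 282.4.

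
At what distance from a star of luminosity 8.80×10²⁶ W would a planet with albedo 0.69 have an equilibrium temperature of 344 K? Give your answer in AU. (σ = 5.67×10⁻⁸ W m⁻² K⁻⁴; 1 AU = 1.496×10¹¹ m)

From T_eq⁴ = L(1−A)/(16πσd²): d = √[L(1−A)/(16πσT_eq⁴)].
d = √[8.80×10²⁶ × 0.31 / (16π × 5.67×10⁻⁸ × (344)⁴)] = 8.27×10¹⁰ m = 0.553 AU.

d ≈ 0.553 AU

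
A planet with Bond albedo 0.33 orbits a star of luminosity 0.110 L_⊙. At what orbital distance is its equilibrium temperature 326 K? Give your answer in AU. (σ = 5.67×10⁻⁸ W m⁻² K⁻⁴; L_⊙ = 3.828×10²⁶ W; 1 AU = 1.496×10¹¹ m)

d ≈ 0.198 AU

L = 0.110 × 3.828×10²⁶ = 4.21×10²⁵ W.
From T_eq⁴ = L(1−A)/(16πσd²): d = √[L(1−A)/(16πσT_eq⁴)].
d = √[4.21×10²⁵ × 0.67 / (16π × 5.67×10⁻⁸ × (326)⁴)] = 2.96×10¹⁰ m = 0.198 AU.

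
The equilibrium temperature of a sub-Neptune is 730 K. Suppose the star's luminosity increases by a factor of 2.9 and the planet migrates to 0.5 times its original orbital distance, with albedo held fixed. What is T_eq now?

T_eq ∝ L^(1/4) · d^(−1/2).
T′ = 730 × 2.9^(1/4) / 0.5^(1/2) = 1350 K.

T_eq ≈ 1350 K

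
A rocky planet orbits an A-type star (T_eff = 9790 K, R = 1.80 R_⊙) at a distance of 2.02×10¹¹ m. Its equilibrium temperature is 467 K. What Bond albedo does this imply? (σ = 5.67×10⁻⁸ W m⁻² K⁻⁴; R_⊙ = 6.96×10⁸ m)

A ≈ 0.46

R_⋆ = 1.80 × 6.96×10⁸ = 1.25×10⁹ m.
L = 4πR_⋆²σT_⋆⁴ = 4π(1.25×10⁹)² × 5.67×10⁻⁸ × (9790)⁴ = 1.03×10²⁸ W.
S = L/(4πd²) = 2.00×10⁴ W m⁻².
From T_eq⁴ = S(1−A)/(4σ): 1−A = 4σT_eq⁴/S.
1−A = 4 × 5.67×10⁻⁸ × (467)⁴ / 2.00×10⁴ = 0.538.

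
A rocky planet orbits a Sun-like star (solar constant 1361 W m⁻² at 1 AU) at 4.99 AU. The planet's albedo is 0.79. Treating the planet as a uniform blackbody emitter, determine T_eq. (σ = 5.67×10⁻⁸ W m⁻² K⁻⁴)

T_eq ≈ 84.3 K

Flux at 4.99 AU: S = 1361/4.99² = 54.7 W m⁻².
Energy balance: absorbed = emitted ⇒ πR²·S(1−A) = 4πR²·σT_eq⁴, so T_eq⁴ = S(1−A)/(4σ).
T_eq = [54.7 × 0.21 / (4 × 5.67×10⁻⁸)]^(1/4) = (5.06×10⁷)^(1/4) = 84.3 K.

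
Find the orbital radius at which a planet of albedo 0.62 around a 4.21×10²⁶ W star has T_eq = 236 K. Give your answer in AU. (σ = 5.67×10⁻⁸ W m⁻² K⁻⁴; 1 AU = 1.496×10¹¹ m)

d ≈ 0.899 AU

From T_eq⁴ = L(1−A)/(16πσd²): d = √[L(1−A)/(16πσT_eq⁴)].
d = √[4.21×10²⁶ × 0.38 / (16π × 5.67×10⁻⁸ × (236)⁴)] = 1.35×10¹¹ m = 0.899 AU.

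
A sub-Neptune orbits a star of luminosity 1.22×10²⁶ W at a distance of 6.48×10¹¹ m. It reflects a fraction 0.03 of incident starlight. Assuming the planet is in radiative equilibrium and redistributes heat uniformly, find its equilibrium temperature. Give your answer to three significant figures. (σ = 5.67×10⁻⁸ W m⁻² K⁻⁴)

Flux: S = L/(4πd²) = 1.22×10²⁶/(4π×(6.48×10¹¹)²) = 23.1 W m⁻².
Energy balance: absorbed = emitted ⇒ πR²·S(1−A) = 4πR²·σT_eq⁴, so T_eq⁴ = S(1−A)/(4σ).
T_eq = [23.1 × 0.97 / (4 × 5.67×10⁻⁸)]^(1/4) = (9.89×10⁷)^(1/4) = 99.7 K.

T_eq ≈ 99.7 K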